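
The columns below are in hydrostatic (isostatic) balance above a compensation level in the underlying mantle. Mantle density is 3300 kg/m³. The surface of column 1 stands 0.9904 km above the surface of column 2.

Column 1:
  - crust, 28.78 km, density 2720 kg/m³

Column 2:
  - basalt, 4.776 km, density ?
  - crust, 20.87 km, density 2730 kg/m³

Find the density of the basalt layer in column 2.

Take the compensation level at the base of the deeper column (depth z_c below the surface of column 1) and equate Σ ρ_i t_i down to z_c; mantle fills any gap and the z_c terms cancel.
Column 1: 28.78×2720 + (z_c − 28.78)×3300
Column 2: 0.9904×0 + 4.776×ρ + 20.87×2730 + (z_c − 0.9904 − 25.646)×3300
The z_c×3300 term appears on both sides and cancels. Collect the known terms of each column as K = Σ(ρt)_known − 3300 × (depth of known layers): K_1 = 78281.6 − 3300×28.78 = −16692.4; K_2 = 56975.1 − 3300×(0.9904 + 25.646) = −30925.02.
Balance: K_1 = K_2 + 4.776×ρ, so ρ = (K_1 − K_2)/4.776 = 14232.6/4.776 = 2980 kg/m³.

2980 kg/m³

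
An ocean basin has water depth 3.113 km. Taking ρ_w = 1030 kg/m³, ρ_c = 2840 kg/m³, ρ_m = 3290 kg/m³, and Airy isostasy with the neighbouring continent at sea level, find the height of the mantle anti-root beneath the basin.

In Airy isostatic equilibrium: replacing crust with seawater at the top is compensated by replacing crust with mantle at the base: d (ρ_c − ρ_w) = a (ρ_m − ρ_c).
a = d (ρ_c − ρ_w)/(ρ_m − ρ_c) = 3.113 km × 1810/450 = 12.5 km.

12.5 km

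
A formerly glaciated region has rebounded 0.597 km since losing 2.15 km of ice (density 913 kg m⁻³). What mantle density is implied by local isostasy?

3290 kg m⁻³

ρ_m = ρ_ice t / u = 913 × 2.15 km/0.597 km = 3290 kg m⁻³.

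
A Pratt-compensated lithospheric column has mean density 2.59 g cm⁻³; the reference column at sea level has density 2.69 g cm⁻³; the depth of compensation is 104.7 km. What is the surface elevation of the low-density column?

ρ_ref D = ρ (D + h) → h = D (ρ_ref − ρ)/ρ.
h = 104.7 km × (2.69 − 2.59)/2.59 = 4.04 km.

4.04 km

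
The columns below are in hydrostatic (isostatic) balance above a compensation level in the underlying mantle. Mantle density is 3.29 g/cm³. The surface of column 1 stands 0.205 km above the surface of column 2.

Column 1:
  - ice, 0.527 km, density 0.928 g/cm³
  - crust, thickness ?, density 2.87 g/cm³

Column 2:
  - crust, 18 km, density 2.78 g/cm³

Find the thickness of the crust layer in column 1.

20.5 km

Take the compensation level at the base of the deeper column (depth z_c below the surface of column 1) and equate Σ ρ_i t_i down to z_c; mantle fills any gap and the z_c terms cancel.
Column 1: 0.527×0.928 + x×2.87 + (z_c − 0.527 − x)×3.29
Column 2: 0.205×0 + 18×2.78 + (z_c − 0.205 − 18)×3.29
The z_c×3.29 term appears on both sides and cancels. Collect the known terms of each column as K = Σ(ρt)_known − 3.29 × (depth of known layers): K_1 = 0.489056 − 3.29×0.527 = −1.244774; K_2 = 50.04 − 3.29×(0.205 + 18) = −9.85445.
Balance: K_1 − x×(3.29 − 2.87) = K_2, so x = (K_1 − K_2)/(3.29 − 2.87) = 8.60968/0.42 = 20.5 km.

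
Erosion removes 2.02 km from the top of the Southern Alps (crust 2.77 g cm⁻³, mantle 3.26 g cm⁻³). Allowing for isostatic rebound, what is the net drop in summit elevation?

0.304 km

Rebound u = e ρ_c/ρ_m = 2.02 km × 2.77/3.26 = 1.716 km.
Net surface drop = e − u = 2.02 km − 1.716 km = e (ρ_m − ρ_c)/ρ_m = 0.304 km.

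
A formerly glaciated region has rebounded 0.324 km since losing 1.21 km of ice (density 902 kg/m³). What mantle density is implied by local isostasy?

ρ_m = ρ_ice t / u = 902 × 1.21 km/0.324 km = 3370 kg/m³.

3370 kg/m³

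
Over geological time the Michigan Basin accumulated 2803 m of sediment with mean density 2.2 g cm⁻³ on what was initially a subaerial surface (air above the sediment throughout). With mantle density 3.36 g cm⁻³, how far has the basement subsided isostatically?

1840 m

Subaerial load: s = t ρ_sed / ρ_m = 2803 m × 2.2/3.36 = 1840 m.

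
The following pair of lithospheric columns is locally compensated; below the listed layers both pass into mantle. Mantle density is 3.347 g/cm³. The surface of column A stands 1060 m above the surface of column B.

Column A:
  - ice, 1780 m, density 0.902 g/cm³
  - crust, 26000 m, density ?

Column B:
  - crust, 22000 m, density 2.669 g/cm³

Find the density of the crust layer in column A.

2.8 g/cm³

Take the compensation level at the base of the deeper column (depth z_c below the surface of column A) and equate Σ ρ_i t_i down to z_c; mantle fills any gap and the z_c terms cancel.
Column A: 1780×0.902 + 26000×ρ + (z_c − 27780)×3.347
Column B: 1060×0 + 22000×2.669 + (z_c − 1060 − 22000)×3.347
The z_c×3.347 term appears on both sides and cancels. Collect the known terms of each column as K = Σ(ρt)_known − 3.347 × (depth of known layers): K_A = 1605.56 − 3.347×27780 = −91374.1; K_B = 58718 − 3.347×(1060 + 22000) = −18463.82.
Balance: K_A + 26000×ρ = K_B, so ρ = (K_B − K_A)/26000 = 72910.3/26000 = 2.8 g/cm³.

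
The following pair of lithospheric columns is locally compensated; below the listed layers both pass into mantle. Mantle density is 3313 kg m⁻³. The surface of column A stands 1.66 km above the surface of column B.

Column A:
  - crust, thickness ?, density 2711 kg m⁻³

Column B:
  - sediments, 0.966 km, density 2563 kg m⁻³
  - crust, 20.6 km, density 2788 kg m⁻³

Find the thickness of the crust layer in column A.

Take the compensation level at the base of the deeper column (depth z_c below the surface of column A) and equate Σ ρ_i t_i down to z_c; mantle fills any gap and the z_c terms cancel.
Column A: x×2711 + (z_c − 0 − x)×3313
Column B: 1.66×0 + 0.966×2563 + 20.6×2788 + (z_c − 1.66 − 21.566)×3313
The z_c×3313 term appears on both sides and cancels. Collect the known terms of each column as K = Σ(ρt)_known − 3313 × (depth of known layers): K_A = 0 − 3313×0 = 0; K_B = 59908.658 − 3313×(1.66 + 21.566) = −17039.08.
Balance: K_A − x×(3313 − 2711) = K_B, so x = (K_A − K_B)/(3313 − 2711) = 17039.1/602 = 28.3 km.

28.3 km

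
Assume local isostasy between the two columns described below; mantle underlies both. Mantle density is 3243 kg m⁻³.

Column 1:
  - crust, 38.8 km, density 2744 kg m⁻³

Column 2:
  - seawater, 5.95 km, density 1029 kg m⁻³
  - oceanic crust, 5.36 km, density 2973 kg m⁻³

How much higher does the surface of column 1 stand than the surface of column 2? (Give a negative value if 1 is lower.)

1.46 km

For any compensation level in the mantle, the mantle terms cancel and isostasy reduces to e = (Σt_1 − Σt_2) − (Σ(ρt)_1 − Σ(ρt)_2) / ρ_m.
Σt_1 = 38.8 km; Σt_2 = 11.31 km; Σ(ρt)_1 = 106467.2; Σ(ρt)_2 = 22057.83 (in km·kg m⁻³).
e = (38.8 − 11.31) − (106467.2 − 22057.83) / 3243 = 1.46 km.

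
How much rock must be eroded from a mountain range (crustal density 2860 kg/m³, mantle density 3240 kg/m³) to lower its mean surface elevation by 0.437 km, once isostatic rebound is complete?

3.73 km

Net drop Δ = e − u = e − e ρ_c/ρ_m = e (ρ_m − ρ_c)/ρ_m.
e = Δ ρ_m/(ρ_m − ρ_c) = 0.437 km × 3240/380 = 3.73 km.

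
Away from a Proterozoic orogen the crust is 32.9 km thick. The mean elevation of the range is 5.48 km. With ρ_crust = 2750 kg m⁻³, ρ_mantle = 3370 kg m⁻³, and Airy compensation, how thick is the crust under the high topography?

62.7 km

Root depth r = h ρ_c / (ρ_m − ρ_c) = 5.48 km × 2750 / 620 = 24.31 km.
Total thickness = T + h + r = 32.9 km + 5.48 km + 24.31 km = 62.7 km.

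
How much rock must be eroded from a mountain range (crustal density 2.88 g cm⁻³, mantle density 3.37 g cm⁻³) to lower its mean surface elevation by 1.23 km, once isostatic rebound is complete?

8.46 km

Net drop Δ = e − u = e − e ρ_c/ρ_m = e (ρ_m − ρ_c)/ρ_m.
e = Δ ρ_m/(ρ_m − ρ_c) = 1.23 km × 3.37/0.49 = 8.46 km.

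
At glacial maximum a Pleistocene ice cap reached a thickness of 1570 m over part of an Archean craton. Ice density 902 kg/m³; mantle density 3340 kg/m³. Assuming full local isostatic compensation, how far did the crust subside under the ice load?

424 m

In Airy isostatic equilibrium: the ice load ρ_ice t is balanced by mantle displaced below, ρ_m s.
s = t ρ_ice / ρ_m = 1570 m × 902/3340 = 424 m.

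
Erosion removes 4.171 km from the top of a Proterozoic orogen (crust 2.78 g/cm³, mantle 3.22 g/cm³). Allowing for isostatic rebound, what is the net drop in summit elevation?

0.57 km

Rebound u = e ρ_c/ρ_m = 4.171 km × 2.78/3.22 = 3.601 km.
Net surface drop = e − u = 4.171 km − 3.601 km = e (ρ_m − ρ_c)/ρ_m = 0.57 km.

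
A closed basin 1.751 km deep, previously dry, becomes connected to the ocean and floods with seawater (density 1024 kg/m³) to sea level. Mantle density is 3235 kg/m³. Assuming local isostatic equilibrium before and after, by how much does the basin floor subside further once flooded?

After flooding the water column is d + s deep. Its weight must equal the weight of mantle displaced by the extra subsidence s: (d + s) ρ_w = s ρ_m.
s = d ρ_w / (ρ_m − ρ_w) = 1.751 km × 1024/(3235 − 1024) = 0.811 km.

0.811 km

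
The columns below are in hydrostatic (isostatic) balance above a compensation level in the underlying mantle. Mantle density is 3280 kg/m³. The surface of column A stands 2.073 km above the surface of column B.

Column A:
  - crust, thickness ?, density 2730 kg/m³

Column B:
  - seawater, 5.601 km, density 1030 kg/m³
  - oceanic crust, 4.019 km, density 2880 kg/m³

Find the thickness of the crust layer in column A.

Take the compensation level at the base of the deeper column (depth z_c below the surface of column A) and equate Σ ρ_i t_i down to z_c; mantle fills any gap and the z_c terms cancel.
Column A: x×2730 + (z_c − 0 − x)×3280
Column B: 2.073×0 + 5.601×1030 + 4.019×2880 + (z_c − 2.073 − 9.62)×3280
The z_c×3280 term appears on both sides and cancels. Collect the known terms of each column as K = Σ(ρt)_known − 3280 × (depth of known layers): K_A = 0 − 3280×0 = 0; K_B = 17343.75 − 3280×(2.073 + 9.62) = −21009.29.
Balance: K_A − x×(3280 − 2730) = K_B, so x = (K_A − K_B)/(3280 − 2730) = 21009.3/550 = 38.2 km.

38.2 km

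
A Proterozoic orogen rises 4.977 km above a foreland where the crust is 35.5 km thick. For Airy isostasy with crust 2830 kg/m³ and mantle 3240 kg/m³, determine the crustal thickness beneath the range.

74.8 km

Root depth r = h ρ_c / (ρ_m − ρ_c) = 4.977 km × 2830 / 410 = 34.35 km.
Total thickness = T + h + r = 35.5 km + 4.977 km + 34.35 km = 74.8 km.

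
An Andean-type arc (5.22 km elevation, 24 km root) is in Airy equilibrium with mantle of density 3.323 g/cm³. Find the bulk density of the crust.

2.73 g/cm³

ρ_c h = (ρ_m − ρ_c) r → ρ_c (h + r) = ρ_m r → ρ_c = ρ_m r / (h + r).
ρ_c = 3.323 × 24 km / (5.22 km + 24 km) = 2.73 g/cm³.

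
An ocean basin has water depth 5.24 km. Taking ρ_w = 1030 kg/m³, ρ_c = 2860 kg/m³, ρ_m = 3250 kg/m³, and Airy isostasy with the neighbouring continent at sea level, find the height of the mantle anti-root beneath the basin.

Balancing pressure at the compensation depth: replacing crust with seawater at the top is compensated by replacing crust with mantle at the base: d (ρ_c − ρ_w) = a (ρ_m − ρ_c).
a = d (ρ_c − ρ_w)/(ρ_m − ρ_c) = 5.24 km × 1830/390 = 24.6 km.

24.6 km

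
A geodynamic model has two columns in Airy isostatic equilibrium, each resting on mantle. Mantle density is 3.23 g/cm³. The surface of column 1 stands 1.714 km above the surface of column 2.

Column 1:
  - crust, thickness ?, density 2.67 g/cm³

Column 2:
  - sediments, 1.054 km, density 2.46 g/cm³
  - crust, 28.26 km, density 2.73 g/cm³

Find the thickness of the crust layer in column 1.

Take the compensation level at the base of the deeper column (depth z_c below the surface of column 1) and equate Σ ρ_i t_i down to z_c; mantle fills any gap and the z_c terms cancel.
Column 1: x×2.67 + (z_c − 0 − x)×3.23
Column 2: 1.714×0 + 1.054×2.46 + 28.26×2.73 + (z_c − 1.714 − 29.314)×3.23
The z_c×3.23 term appears on both sides and cancels. Collect the known terms of each column as K = Σ(ρt)_known − 3.23 × (depth of known layers): K_1 = 0 − 3.23×0 = 0; K_2 = 79.74264 − 3.23×(1.714 + 29.314) = −20.4778.
Balance: K_1 − x×(3.23 − 2.67) = K_2, so x = (K_1 − K_2)/(3.23 − 2.67) = 20.4778/0.56 = 36.6 km.

36.6 km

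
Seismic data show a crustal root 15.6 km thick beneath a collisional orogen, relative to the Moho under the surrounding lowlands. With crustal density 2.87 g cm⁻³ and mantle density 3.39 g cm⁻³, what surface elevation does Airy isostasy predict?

2.83 km

For local isostatic compensation: ρ_c h = (ρ_m − ρ_c) r.
h = r (ρ_m − ρ_c) / ρ_c = 15.6 km × (3.39 − 2.87) / 2.87 = 2.83 km.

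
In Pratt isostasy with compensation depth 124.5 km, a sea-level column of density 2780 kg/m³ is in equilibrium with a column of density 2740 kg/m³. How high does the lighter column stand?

1.82 km

ρ_ref D = ρ (D + h) → h = D (ρ_ref − ρ)/ρ.
h = 124.5 km × (2780 − 2740)/2740 = 1.82 km.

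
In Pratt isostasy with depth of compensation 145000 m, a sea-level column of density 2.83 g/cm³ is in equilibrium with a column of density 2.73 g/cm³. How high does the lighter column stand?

ρ_ref D = ρ (D + h) → h = D (ρ_ref − ρ)/ρ.
h = 145000 m × (2.83 − 2.73)/2.73 = 5310 m.

5310 m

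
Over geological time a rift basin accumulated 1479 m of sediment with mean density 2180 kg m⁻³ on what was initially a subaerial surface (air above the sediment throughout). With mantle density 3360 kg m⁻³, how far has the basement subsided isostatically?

960 m

Subaerial load: s = t ρ_sed / ρ_m = 1479 m × 2180/3360 = 960 m.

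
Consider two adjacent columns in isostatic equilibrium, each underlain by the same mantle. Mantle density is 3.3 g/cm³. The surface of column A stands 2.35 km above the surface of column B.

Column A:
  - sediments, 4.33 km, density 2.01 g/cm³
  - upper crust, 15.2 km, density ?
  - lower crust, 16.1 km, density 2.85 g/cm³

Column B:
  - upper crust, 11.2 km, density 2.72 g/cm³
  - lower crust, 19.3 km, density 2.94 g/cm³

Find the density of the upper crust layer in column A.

2.75 g/cm³

Take the compensation level at the base of the deeper column (depth z_c below the surface of column A) and equate Σ ρ_i t_i down to z_c; mantle fills any gap and the z_c terms cancel.
Column A: 4.33×2.01 + 15.2×ρ + 16.1×2.85 + (z_c − 35.63)×3.3
Column B: 2.35×0 + 11.2×2.72 + 19.3×2.94 + (z_c − 2.35 − 30.5)×3.3
The z_c×3.3 term appears on both sides and cancels. Collect the known terms of each column as K = Σ(ρt)_known − 3.3 × (depth of known layers): K_A = 54.5883 − 3.3×35.63 = −62.9907; K_B = 87.206 − 3.3×(2.35 + 30.5) = −21.199.
Balance: K_A + 15.2×ρ = K_B, so ρ = (K_B − K_A)/15.2 = 41.7917/15.2 = 2.75 g/cm³.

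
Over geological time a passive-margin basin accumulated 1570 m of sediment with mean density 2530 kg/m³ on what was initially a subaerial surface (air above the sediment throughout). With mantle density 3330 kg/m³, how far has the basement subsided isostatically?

Subaerial load: s = t ρ_sed / ρ_m = 1570 m × 2530/3330 = 1190 m.

1190 m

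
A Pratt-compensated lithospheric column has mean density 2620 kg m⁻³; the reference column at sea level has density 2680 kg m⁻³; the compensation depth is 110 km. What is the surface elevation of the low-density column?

2.52 km

ρ_ref D = ρ (D + h) → h = D (ρ_ref − ρ)/ρ.
h = 110 km × (2680 − 2620)/2620 = 2.52 km.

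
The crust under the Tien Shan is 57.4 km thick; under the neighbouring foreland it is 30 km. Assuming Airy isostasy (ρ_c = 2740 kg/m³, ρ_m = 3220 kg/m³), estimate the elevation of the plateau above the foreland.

4.08 km

Excess crust Δ = 57.4 km − 30 km = 27.4 km, split between elevation h and root r with h + r = Δ.
Airy balance ρ_c h = (ρ_m − ρ_c) r gives r = h ρ_c/(ρ_m − ρ_c), so h (1 + ρ_c/(ρ_m − ρ_c)) = Δ, i.e. h = Δ (ρ_m − ρ_c)/ρ_m.
h = 27.4 km × 480/3220 = 4.08 km.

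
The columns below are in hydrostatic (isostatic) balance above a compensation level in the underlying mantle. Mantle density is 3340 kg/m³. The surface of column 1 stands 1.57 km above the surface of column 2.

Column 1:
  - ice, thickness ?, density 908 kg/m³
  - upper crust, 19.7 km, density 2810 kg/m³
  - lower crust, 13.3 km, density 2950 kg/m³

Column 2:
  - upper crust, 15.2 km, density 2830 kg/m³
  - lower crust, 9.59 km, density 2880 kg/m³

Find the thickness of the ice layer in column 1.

0.732 km

Take the compensation level at the base of the deeper column (depth z_c below the surface of column 1) and equate Σ ρ_i t_i down to z_c; mantle fills any gap and the z_c terms cancel.
Column 1: x×908 + 19.7×2810 + 13.3×2950 + (z_c − 33 − x)×3340
Column 2: 1.57×0 + 15.2×2830 + 9.59×2880 + (z_c − 1.57 − 24.79)×3340
The z_c×3340 term appears on both sides and cancels. Collect the known terms of each column as K = Σ(ρt)_known − 3340 × (depth of known layers): K_1 = 94592 − 3340×33 = −15628; K_2 = 70635.2 − 3340×(1.57 + 24.79) = −17407.2.
Balance: K_1 − x×(3340 − 908) = K_2, so x = (K_1 − K_2)/(3340 − 908) = 1779.2/2432 = 0.732 km.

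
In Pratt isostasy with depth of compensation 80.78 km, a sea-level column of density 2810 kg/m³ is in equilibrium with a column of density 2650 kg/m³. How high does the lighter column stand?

ρ_ref D = ρ (D + h) → h = D (ρ_ref − ρ)/ρ.
h = 80.78 km × (2810 − 2650)/2650 = 4.88 km.

4.88 km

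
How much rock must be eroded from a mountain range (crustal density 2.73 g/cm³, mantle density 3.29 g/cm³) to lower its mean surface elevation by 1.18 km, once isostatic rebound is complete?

Net drop Δ = e − u = e − e ρ_c/ρ_m = e (ρ_m − ρ_c)/ρ_m.
e = Δ ρ_m/(ρ_m − ρ_c) = 1.18 km × 3.29/0.56 = 6.93 km.

6.93 km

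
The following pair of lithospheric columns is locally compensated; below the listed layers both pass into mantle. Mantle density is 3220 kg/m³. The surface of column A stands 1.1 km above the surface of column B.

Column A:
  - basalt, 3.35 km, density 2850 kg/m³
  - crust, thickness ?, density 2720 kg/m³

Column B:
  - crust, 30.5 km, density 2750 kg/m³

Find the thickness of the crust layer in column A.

Take the compensation level at the base of the deeper column (depth z_c below the surface of column A) and equate Σ ρ_i t_i down to z_c; mantle fills any gap and the z_c terms cancel.
Column A: 3.35×2850 + x×2720 + (z_c − 3.35 − x)×3220
Column B: 1.1×0 + 30.5×2750 + (z_c − 1.1 − 30.5)×3220
The z_c×3220 term appears on both sides and cancels. Collect the known terms of each column as K = Σ(ρt)_known − 3220 × (depth of known layers): K_A = 9547.5 − 3220×3.35 = −1239.5; K_B = 83875 − 3220×(1.1 + 30.5) = −17877.
Balance: K_A − x×(3220 − 2720) = K_B, so x = (K_A − K_B)/(3220 − 2720) = 16637.5/500 = 33.3 km.

33.3 km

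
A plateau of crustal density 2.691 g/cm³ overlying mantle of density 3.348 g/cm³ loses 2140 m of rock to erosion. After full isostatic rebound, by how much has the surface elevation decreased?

420 m

Rebound u = e ρ_c/ρ_m = 2140 m × 2.691/3.348 = 1720 m.
Net surface drop = e − u = 2140 m − 1720 m = e (ρ_m − ρ_c)/ρ_m = 420 m.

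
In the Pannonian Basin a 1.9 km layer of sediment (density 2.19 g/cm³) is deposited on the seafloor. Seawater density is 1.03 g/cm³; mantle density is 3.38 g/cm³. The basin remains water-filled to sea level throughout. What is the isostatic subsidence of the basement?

0.938 km

Submarine loading: the sediment displaces seawater, and the subsidence is in turn flooded, so s (ρ_m − ρ_w) = t (ρ_sed − ρ_w).
s = 1.9 km × (2.19 − 1.03) / (3.38 − 1.03) = 0.938 km.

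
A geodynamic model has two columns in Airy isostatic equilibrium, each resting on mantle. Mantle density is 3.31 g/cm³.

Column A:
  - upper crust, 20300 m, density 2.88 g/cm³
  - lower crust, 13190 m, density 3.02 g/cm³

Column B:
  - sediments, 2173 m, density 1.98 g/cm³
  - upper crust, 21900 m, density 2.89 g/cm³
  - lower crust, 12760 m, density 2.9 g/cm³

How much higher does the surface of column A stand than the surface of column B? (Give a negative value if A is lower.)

−1440 m

For any compensation level in the mantle, the mantle terms cancel and isostasy reduces to e = (Σt_A − Σt_B) − (Σ(ρt)_A − Σ(ρt)_B) / ρ_m.
Σt_A = 33490 m; Σt_B = 36833 m; Σ(ρt)_A = 98297.8; Σ(ρt)_B = 104597.54 (in m·g/cm³).
e = (33490 − 36833) − (98297.8 − 104597.54) / 3.31 = −1440 m.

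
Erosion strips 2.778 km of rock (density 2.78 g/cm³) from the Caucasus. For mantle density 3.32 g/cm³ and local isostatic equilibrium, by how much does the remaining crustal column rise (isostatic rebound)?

2.33 km

Unloading: uplift u = e ρ_c/ρ_m = 2.778 km × 2.78/3.32 = 2.33 km.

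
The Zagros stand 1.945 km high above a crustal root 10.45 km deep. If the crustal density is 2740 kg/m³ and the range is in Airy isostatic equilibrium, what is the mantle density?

3250 kg/m³

Airy balance: ρ_c h = (ρ_m − ρ_c) r → ρ_m = ρ_c (1 + h/r).
ρ_m = 2740 × (1 + 1.945 km/10.45 km) = 3250 kg/m³.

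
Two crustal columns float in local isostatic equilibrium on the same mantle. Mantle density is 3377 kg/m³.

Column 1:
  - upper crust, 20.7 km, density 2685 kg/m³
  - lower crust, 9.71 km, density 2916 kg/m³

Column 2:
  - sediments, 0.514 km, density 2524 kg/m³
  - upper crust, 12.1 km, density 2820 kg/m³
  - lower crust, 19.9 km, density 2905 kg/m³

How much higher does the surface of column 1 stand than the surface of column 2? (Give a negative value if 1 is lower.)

0.66 km

For any compensation level in the mantle, the mantle terms cancel and isostasy reduces to e = (Σt_1 − Σt_2) − (Σ(ρt)_1 − Σ(ρt)_2) / ρ_m.
Σt_1 = 30.41 km; Σt_2 = 32.514 km; Σ(ρt)_1 = 83893.86; Σ(ρt)_2 = 93228.836 (in km·kg/m³).
e = (30.41 − 32.514) − (83893.86 − 93228.836) / 3377 = 0.66 km.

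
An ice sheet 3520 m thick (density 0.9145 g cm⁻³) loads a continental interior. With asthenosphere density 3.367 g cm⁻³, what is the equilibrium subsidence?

By Archimedes' principle applied to the lithosphere: the ice load ρ_ice t is balanced by mantle displaced below, ρ_m s.
s = t ρ_ice / ρ_m = 3520 m × 0.9145/3.367 = 956 m.

956 m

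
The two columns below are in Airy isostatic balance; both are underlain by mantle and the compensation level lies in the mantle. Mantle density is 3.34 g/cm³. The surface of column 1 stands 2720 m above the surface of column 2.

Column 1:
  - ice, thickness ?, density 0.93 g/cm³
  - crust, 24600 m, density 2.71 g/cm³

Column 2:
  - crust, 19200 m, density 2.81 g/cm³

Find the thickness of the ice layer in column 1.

1560 m

Take the compensation level at the base of the deeper column (depth z_c below the surface of column 1) and equate Σ ρ_i t_i down to z_c; mantle fills any gap and the z_c terms cancel.
Column 1: x×0.93 + 24600×2.71 + (z_c − 24600 − x)×3.34
Column 2: 2720×0 + 19200×2.81 + (z_c − 2720 − 19200)×3.34
The z_c×3.34 term appears on both sides and cancels. Collect the known terms of each column as K = Σ(ρt)_known − 3.34 × (depth of known layers): K_1 = 66666 − 3.34×24600 = −15498; K_2 = 53952 − 3.34×(2720 + 19200) = −19260.8.
Balance: K_1 − x×(3.34 − 0.93) = K_2, so x = (K_1 − K_2)/(3.34 − 0.93) = 3762.8/2.41 = 1560 m.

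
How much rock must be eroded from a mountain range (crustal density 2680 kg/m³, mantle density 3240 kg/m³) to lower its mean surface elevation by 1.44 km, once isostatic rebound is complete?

Net drop Δ = e − u = e − e ρ_c/ρ_m = e (ρ_m − ρ_c)/ρ_m.
e = Δ ρ_m/(ρ_m − ρ_c) = 1.44 km × 3240/560 = 8.33 km.

8.33 km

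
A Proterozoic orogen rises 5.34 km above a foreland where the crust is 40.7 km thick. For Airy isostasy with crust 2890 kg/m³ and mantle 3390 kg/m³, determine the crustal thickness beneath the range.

76.9 km

Root depth r = h ρ_c / (ρ_m − ρ_c) = 5.34 km × 2890 / 500 = 30.87 km.
Total thickness = T + h + r = 40.7 km + 5.34 km + 30.87 km = 76.9 km.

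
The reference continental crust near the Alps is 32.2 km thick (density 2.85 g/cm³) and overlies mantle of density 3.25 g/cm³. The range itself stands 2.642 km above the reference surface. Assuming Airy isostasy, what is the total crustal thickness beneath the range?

Root depth r = h ρ_c / (ρ_m − ρ_c) = 2.642 km × 2.85 / 0.4 = 18.82 km.
Total thickness = T + h + r = 32.2 km + 2.642 km + 18.82 km = 53.7 km.

53.7 km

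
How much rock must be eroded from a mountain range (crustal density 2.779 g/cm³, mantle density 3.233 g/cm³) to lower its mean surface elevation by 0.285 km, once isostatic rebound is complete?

Net drop Δ = e − u = e − e ρ_c/ρ_m = e (ρ_m − ρ_c)/ρ_m.
e = Δ ρ_m/(ρ_m − ρ_c) = 0.285 km × 3.233/0.454 = 2.03 km.

2.03 km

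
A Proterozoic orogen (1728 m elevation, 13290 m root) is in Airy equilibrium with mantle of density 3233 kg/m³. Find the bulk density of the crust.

ρ_c h = (ρ_m − ρ_c) r → ρ_c (h + r) = ρ_m r → ρ_c = ρ_m r / (h + r).
ρ_c = 3233 × 13290 m / (1728 m + 13290 m) = 2860 kg/m³.

2860 kg/m³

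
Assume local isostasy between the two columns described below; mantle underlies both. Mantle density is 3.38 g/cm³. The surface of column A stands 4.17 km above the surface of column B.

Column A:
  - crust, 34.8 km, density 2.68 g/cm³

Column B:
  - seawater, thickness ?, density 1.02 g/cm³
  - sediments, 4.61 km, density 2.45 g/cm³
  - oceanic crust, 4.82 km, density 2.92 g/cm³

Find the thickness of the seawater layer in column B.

Take the compensation level at the base of the deeper column (depth z_c below the surface of column A) and equate Σ ρ_i t_i down to z_c; mantle fills any gap and the z_c terms cancel.
Column A: 34.8×2.68 + (z_c − 34.8)×3.38
Column B: 4.17×0 + x×1.02 + 4.61×2.45 + 4.82×2.92 + (z_c − 4.17 − 9.43 − x)×3.38
The z_c×3.38 term appears on both sides and cancels. Collect the known terms of each column as K = Σ(ρt)_known − 3.38 × (depth of known layers): K_A = 93.264 − 3.38×34.8 = −24.36; K_B = 25.3689 − 3.38×(4.17 + 9.43) = −20.5991.
Balance: K_A = K_B − x×(3.38 − 1.02), so x = (K_B − K_A)/(3.38 − 1.02) = 3.7609/2.36 = 1.59 km.

1.59 km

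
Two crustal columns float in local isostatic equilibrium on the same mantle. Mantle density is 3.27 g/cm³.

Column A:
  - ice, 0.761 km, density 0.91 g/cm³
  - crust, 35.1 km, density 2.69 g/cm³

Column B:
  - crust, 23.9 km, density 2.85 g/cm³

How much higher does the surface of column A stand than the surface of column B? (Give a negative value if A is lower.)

For any compensation level in the mantle, the mantle terms cancel and isostasy reduces to e = (Σt_A − Σt_B) − (Σ(ρt)_A − Σ(ρt)_B) / ρ_m.
Σt_A = 35.861 km; Σt_B = 23.9 km; Σ(ρt)_A = 95.11151; Σ(ρt)_B = 68.115 (in km·g/cm³).
e = (35.861 − 23.9) − (95.11151 − 68.115) / 3.27 = 3.71 km.

3.71 km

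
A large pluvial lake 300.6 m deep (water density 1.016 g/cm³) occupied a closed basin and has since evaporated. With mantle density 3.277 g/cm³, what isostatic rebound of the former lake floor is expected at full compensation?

u = d ρ_w/ρ_m = 300.6 m × 1.016/3.277 = 93.2 m.

93.2 m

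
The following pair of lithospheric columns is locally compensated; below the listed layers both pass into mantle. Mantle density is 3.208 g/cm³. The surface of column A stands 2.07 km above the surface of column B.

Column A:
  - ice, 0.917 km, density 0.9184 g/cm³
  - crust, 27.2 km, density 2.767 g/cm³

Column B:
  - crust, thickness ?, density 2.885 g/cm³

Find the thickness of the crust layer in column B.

Take the compensation level at the base of the deeper column (depth z_c below the surface of column A) and equate Σ ρ_i t_i down to z_c; mantle fills any gap and the z_c terms cancel.
Column A: 0.917×0.9184 + 27.2×2.767 + (z_c − 28.117)×3.208
Column B: 2.07×0 + x×2.885 + (z_c − 2.07 − 0 − x)×3.208
The z_c×3.208 term appears on both sides and cancels. Collect the known terms of each column as K = Σ(ρt)_known − 3.208 × (depth of known layers): K_A = 76.1045728 − 3.208×28.117 = −14.0947632; K_B = 0 − 3.208×(2.07 + 0) = −6.64056.
Balance: K_A = K_B − x×(3.208 − 2.885), so x = (K_B − K_A)/(3.208 − 2.885) = 7.4542/0.323 = 23.1 km.

23.1 km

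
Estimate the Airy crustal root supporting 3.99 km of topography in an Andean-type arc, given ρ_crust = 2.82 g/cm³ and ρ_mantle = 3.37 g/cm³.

20.5 km

Balancing pressure at the compensation depth: the weight of the topography is balanced by the buoyancy of the root, ρ_c h = (ρ_m − ρ_c) r.
r = h · ρ_c / (ρ_m − ρ_c) = 3.99 km × 2.82 / (3.37 − 2.82) = 20.5 km.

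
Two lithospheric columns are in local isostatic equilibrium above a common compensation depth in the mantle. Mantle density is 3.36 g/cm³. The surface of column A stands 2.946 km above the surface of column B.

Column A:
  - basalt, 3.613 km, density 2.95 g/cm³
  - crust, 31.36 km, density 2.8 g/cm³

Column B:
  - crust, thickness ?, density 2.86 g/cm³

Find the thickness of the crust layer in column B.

18.3 km

Take the compensation level at the base of the deeper column (depth z_c below the surface of column A) and equate Σ ρ_i t_i down to z_c; mantle fills any gap and the z_c terms cancel.
Column A: 3.613×2.95 + 31.36×2.8 + (z_c − 34.973)×3.36
Column B: 2.946×0 + x×2.86 + (z_c − 2.946 − 0 − x)×3.36
The z_c×3.36 term appears on both sides and cancels. Collect the known terms of each column as K = Σ(ρt)_known − 3.36 × (depth of known layers): K_A = 98.46635 − 3.36×34.973 = −19.04293; K_B = 0 − 3.36×(2.946 + 0) = −9.89856.
Balance: K_A = K_B − x×(3.36 − 2.86), so x = (K_B − K_A)/(3.36 − 2.86) = 9.14437/0.5 = 18.3 km.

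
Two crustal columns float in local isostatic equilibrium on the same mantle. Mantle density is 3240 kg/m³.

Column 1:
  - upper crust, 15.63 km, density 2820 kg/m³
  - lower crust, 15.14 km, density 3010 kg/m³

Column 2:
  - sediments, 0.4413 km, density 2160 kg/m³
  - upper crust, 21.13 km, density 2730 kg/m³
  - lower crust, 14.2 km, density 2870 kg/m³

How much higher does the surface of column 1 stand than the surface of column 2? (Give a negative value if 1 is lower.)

−1.99 km

For any compensation level in the mantle, the mantle terms cancel and isostasy reduces to e = (Σt_1 − Σt_2) − (Σ(ρt)_1 − Σ(ρt)_2) / ρ_m.
Σt_1 = 30.77 km; Σt_2 = 35.7713 km; Σ(ρt)_1 = 89648; Σ(ρt)_2 = 99392.108 (in km·kg/m³).
e = (30.77 − 35.7713) − (89648 − 99392.108) / 3240 = −1.99 km.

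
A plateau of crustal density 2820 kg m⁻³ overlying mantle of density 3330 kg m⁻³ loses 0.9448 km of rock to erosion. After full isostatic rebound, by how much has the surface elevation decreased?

0.145 km

Rebound u = e ρ_c/ρ_m = 0.9448 km × 2820/3330 = 0.8001 km.
Net surface drop = e − u = 0.9448 km − 0.8001 km = e (ρ_m − ρ_c)/ρ_m = 0.145 km.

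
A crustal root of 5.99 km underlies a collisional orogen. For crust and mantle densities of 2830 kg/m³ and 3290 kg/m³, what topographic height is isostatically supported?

Equating mass per unit area of the two columns: ρ_c h = (ρ_m − ρ_c) r.
h = r (ρ_m − ρ_c) / ρ_c = 5.99 km × (3290 − 2830) / 2830 = 0.974 km.

0.974 km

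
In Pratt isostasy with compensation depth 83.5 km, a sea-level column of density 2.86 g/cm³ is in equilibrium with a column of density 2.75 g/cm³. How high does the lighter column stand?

3.34 km

ρ_ref D = ρ (D + h) → h = D (ρ_ref − ρ)/ρ.
h = 83.5 km × (2.86 − 2.75)/2.75 = 3.34 km.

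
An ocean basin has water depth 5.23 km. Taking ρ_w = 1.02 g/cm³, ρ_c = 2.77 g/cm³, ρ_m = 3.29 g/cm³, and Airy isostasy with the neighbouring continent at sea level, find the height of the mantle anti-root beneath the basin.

17.6 km

Isostatic balance requires: replacing crust with seawater at the top is compensated by replacing crust with mantle at the base: d (ρ_c − ρ_w) = a (ρ_m − ρ_c).
a = d (ρ_c − ρ_w)/(ρ_m − ρ_c) = 5.23 km × 1.75/0.52 = 17.6 km.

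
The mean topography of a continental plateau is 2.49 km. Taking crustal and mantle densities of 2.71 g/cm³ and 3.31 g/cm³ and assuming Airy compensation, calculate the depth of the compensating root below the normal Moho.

Equating mass per unit area of the two columns: the weight of the topography is balanced by the buoyancy of the root, ρ_c h = (ρ_m − ρ_c) r.
r = h · ρ_c / (ρ_m − ρ_c) = 2.49 km × 2.71 / (3.31 − 2.71) = 11.2 km.

11.2 km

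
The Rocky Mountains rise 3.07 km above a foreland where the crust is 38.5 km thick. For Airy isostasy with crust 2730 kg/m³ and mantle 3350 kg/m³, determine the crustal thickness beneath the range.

Root depth r = h ρ_c / (ρ_m − ρ_c) = 3.07 km × 2730 / 620 = 13.52 km.
Total thickness = T + h + r = 38.5 km + 3.07 km + 13.52 km = 55.1 km.

55.1 km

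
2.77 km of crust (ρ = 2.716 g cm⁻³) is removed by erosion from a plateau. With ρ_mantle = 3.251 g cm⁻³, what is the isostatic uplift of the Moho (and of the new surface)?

2.31 km

Unloading: uplift u = e ρ_c/ρ_m = 2.77 km × 2.716/3.251 = 2.31 km.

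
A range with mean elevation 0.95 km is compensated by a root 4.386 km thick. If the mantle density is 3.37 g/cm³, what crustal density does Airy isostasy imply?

2.77 g/cm³

ρ_c h = (ρ_m − ρ_c) r → ρ_c (h + r) = ρ_m r → ρ_c = ρ_m r / (h + r).
ρ_c = 3.37 × 4.386 km / (0.95 km + 4.386 km) = 2.77 g/cm³.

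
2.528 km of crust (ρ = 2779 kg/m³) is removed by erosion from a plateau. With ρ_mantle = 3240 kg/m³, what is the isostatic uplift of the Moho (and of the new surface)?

Unloading: uplift u = e ρ_c/ρ_m = 2.528 km × 2779/3240 = 2.17 km.

2.17 km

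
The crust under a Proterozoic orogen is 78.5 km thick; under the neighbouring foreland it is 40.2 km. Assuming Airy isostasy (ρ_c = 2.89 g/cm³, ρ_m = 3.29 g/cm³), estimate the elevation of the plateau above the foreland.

4.66 km

Excess crust Δ = 78.5 km − 40.2 km = 38.3 km, split between elevation h and root r with h + r = Δ.
Airy balance ρ_c h = (ρ_m − ρ_c) r gives r = h ρ_c/(ρ_m − ρ_c), so h (1 + ρ_c/(ρ_m − ρ_c)) = Δ, i.e. h = Δ (ρ_m − ρ_c)/ρ_m.
h = 38.3 km × 0.4/3.29 = 4.66 km.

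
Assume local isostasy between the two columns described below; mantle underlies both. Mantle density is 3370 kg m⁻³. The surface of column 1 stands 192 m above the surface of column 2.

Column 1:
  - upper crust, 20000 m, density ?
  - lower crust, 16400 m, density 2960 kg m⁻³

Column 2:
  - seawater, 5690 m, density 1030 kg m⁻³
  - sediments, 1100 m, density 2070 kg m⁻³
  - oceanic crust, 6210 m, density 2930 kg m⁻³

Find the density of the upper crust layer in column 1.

2800 kg m⁻³

Take the compensation level at the base of the deeper column (depth z_c below the surface of column 1) and equate Σ ρ_i t_i down to z_c; mantle fills any gap and the z_c terms cancel.
Column 1: 20000×ρ + 16400×2960 + (z_c − 36400)×3370
Column 2: 192×0 + 5690×1030 + 1100×2070 + 6210×2930 + (z_c − 192 − 13000)×3370
The z_c×3370 term appears on both sides and cancels. Collect the known terms of each column as K = Σ(ρt)_known − 3370 × (depth of known layers): K_1 = 48544000 − 3370×36400 = −74124000; K_2 = 26333000 − 3370×(192 + 13000) = −18124040.
Balance: K_1 + 20000×ρ = K_2, so ρ = (K_2 − K_1)/20000 = 56000000/20000 = 2800 kg m⁻³.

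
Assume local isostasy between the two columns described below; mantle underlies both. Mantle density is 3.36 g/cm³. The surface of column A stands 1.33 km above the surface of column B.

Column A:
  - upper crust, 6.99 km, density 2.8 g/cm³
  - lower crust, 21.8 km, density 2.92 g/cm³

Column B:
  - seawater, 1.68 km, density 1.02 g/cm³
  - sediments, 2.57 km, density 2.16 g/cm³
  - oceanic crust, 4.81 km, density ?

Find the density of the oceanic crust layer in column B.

Take the compensation level at the base of the deeper column (depth z_c below the surface of column A) and equate Σ ρ_i t_i down to z_c; mantle fills any gap and the z_c terms cancel.
Column A: 6.99×2.8 + 21.8×2.92 + (z_c − 28.79)×3.36
Column B: 1.33×0 + 1.68×1.02 + 2.57×2.16 + 4.81×ρ + (z_c − 1.33 − 9.06)×3.36
The z_c×3.36 term appears on both sides and cancels. Collect the known terms of each column as K = Σ(ρt)_known − 3.36 × (depth of known layers): K_A = 83.228 − 3.36×28.79 = −13.5064; K_B = 7.2648 − 3.36×(1.33 + 9.06) = −27.6456.
Balance: K_A = K_B + 4.81×ρ, so ρ = (K_A − K_B)/4.81 = 14.1392/4.81 = 2.94 g/cm³.

2.94 g/cm³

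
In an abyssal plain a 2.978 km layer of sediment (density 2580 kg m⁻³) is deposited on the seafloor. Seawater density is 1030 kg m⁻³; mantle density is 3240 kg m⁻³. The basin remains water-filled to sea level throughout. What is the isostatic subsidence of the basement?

2.09 km

Submarine loading: the sediment displaces seawater, and the subsidence is in turn flooded, so s (ρ_m − ρ_w) = t (ρ_sed − ρ_w).
s = 2.978 km × (2580 − 1030) / (3240 − 1030) = 2.09 km.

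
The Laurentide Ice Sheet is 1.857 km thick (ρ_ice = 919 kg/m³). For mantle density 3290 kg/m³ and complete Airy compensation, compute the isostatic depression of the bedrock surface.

Equating mass per unit area of the two columns: the ice load ρ_ice t is balanced by mantle displaced below, ρ_m s.
s = t ρ_ice / ρ_m = 1.857 km × 919/3290 = 0.519 km.

0.519 km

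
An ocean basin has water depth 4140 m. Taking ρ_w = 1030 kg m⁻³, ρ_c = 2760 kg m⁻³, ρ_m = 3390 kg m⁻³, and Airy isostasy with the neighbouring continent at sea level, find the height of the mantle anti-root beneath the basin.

11400 m

Balancing pressure at the compensation depth: replacing crust with seawater at the top is compensated by replacing crust with mantle at the base: d (ρ_c − ρ_w) = a (ρ_m − ρ_c).
a = d (ρ_c − ρ_w)/(ρ_m − ρ_c) = 4140 m × 1730/630 = 11400 m.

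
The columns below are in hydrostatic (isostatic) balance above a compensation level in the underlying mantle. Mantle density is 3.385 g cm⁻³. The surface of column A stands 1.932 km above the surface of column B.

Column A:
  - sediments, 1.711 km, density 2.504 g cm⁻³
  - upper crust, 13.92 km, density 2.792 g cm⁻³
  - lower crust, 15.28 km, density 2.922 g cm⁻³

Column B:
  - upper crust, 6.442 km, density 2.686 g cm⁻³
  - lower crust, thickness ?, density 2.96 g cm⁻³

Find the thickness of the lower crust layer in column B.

Take the compensation level at the base of the deeper column (depth z_c below the surface of column A) and equate Σ ρ_i t_i down to z_c; mantle fills any gap and the z_c terms cancel.
Column A: 1.711×2.504 + 13.92×2.792 + 15.28×2.922 + (z_c − 30.911)×3.385
Column B: 1.932×0 + 6.442×2.686 + x×2.96 + (z_c − 1.932 − 6.442 − x)×3.385
The z_c×3.385 term appears on both sides and cancels. Collect the known terms of each column as K = Σ(ρt)_known − 3.385 × (depth of known layers): K_A = 87.797144 − 3.385×30.911 = −16.836591; K_B = 17.303212 − 3.385×(1.932 + 6.442) = −11.042778.
Balance: K_A = K_B − x×(3.385 − 2.96), so x = (K_B − K_A)/(3.385 − 2.96) = 5.79381/0.425 = 13.6 km.

13.6 km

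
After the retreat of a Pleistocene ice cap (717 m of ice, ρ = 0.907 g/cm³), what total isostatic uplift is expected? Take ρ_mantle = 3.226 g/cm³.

202 m

Removing the load lets mantle flow back in; uplift u satisfies ρ_ice t = ρ_m u.
u = t ρ_ice/ρ_m = 717 m × 0.907/3.226 = 202 m.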